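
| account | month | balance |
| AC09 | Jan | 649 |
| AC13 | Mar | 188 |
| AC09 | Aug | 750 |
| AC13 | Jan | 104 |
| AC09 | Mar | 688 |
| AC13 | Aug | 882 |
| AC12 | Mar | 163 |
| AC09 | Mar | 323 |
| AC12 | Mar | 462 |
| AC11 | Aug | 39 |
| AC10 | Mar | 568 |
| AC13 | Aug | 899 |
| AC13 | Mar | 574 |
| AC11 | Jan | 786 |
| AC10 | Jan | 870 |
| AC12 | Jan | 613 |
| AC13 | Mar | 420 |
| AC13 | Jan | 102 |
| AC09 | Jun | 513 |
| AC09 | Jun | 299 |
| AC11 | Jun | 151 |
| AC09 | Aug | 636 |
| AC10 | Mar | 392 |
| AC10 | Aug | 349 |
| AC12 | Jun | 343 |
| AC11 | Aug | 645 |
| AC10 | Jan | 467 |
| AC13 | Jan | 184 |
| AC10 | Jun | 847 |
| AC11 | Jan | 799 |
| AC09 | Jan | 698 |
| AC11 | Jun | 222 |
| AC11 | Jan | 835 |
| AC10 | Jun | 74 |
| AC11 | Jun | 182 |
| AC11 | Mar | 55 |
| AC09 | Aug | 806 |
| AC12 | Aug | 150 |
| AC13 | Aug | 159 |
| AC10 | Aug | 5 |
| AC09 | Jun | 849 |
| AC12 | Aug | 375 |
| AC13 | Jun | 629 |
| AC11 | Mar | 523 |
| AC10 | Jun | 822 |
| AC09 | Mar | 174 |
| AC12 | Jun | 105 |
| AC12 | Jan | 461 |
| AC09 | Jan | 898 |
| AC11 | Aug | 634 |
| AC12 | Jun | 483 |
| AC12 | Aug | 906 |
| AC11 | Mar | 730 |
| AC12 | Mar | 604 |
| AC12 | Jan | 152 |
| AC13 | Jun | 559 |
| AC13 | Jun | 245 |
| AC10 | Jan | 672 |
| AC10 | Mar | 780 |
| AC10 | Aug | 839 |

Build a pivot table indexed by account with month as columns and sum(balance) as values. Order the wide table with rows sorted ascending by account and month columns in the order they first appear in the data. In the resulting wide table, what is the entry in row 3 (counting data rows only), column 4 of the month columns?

555

With rows sorted ascending by account, row 3 is account=AC11. month columns in first-appearance order: Jan, Mar, Aug, Jun; column 4 is Jun.
Long rows with account=AC11, month=Jun: 151 + 222 + 182 = 555.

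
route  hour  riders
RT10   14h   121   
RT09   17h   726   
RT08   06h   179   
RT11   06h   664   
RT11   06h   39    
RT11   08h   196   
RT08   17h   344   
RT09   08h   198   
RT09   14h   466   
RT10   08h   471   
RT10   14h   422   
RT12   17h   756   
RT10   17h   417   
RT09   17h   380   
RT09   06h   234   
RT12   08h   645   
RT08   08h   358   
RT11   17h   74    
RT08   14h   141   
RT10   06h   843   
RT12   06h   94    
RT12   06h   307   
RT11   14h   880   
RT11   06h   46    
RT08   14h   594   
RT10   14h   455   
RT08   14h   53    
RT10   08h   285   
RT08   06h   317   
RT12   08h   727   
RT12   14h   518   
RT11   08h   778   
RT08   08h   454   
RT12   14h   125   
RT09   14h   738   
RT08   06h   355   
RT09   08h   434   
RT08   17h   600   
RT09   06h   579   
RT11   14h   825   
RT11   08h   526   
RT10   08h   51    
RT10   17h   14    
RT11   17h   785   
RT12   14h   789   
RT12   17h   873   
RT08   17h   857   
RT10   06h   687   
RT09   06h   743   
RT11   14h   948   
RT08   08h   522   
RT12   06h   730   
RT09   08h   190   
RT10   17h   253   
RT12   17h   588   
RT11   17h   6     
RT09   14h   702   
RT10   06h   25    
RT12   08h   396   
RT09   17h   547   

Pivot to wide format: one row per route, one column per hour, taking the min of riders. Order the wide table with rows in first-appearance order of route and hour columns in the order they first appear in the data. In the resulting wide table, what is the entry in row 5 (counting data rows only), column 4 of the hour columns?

With rows in first-appearance order of route, row 5 is route=RT12. hour columns in first-appearance order: 14h, 17h, 06h, 08h; column 4 is 08h.
Long rows with route=RT12, hour=08h: min(645, 727, 396) = 396.

396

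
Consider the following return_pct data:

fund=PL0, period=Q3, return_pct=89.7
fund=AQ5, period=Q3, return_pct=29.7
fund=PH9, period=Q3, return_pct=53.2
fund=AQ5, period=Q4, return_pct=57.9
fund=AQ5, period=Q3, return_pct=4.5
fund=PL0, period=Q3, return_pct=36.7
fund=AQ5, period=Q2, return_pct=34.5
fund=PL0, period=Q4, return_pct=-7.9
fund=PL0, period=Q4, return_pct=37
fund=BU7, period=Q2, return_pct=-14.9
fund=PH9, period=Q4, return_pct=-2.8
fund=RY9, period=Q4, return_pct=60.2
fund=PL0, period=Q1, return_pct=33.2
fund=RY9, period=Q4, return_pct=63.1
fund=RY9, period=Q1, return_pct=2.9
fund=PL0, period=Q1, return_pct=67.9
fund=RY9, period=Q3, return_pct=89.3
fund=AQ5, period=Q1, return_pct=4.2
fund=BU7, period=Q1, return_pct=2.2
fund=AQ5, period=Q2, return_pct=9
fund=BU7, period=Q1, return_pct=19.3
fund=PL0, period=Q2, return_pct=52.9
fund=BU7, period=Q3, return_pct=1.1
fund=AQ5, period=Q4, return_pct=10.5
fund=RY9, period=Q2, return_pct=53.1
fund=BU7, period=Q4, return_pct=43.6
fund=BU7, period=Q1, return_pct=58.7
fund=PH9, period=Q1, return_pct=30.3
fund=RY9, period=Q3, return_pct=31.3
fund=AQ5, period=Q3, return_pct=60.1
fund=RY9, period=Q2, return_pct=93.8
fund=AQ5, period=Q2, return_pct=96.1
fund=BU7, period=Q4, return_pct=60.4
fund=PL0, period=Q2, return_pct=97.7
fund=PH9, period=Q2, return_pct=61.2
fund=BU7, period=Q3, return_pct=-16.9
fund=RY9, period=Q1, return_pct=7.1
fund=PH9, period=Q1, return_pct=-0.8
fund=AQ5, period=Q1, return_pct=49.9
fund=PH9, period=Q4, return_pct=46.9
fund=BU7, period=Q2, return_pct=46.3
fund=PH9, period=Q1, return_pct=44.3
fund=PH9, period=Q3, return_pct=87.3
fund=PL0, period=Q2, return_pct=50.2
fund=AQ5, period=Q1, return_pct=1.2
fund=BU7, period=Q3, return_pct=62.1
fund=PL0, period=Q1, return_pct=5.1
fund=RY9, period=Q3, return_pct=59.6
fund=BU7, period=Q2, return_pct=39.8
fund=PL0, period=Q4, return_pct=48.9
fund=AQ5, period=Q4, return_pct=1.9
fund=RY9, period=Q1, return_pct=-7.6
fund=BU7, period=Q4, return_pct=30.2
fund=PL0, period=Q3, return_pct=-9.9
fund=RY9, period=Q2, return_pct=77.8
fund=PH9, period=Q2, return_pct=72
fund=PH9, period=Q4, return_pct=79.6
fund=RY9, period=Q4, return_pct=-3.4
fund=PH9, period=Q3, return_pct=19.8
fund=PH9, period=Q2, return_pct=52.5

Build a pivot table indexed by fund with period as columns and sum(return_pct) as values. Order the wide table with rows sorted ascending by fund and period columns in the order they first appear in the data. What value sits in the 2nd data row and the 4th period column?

80.2

With rows sorted ascending by fund, row 2 is fund=BU7. period columns in first-appearance order: Q3, Q4, Q2, Q1; column 4 is Q1.
Long rows with fund=BU7, period=Q1: 2.2 + 19.3 + 58.7 = 80.2.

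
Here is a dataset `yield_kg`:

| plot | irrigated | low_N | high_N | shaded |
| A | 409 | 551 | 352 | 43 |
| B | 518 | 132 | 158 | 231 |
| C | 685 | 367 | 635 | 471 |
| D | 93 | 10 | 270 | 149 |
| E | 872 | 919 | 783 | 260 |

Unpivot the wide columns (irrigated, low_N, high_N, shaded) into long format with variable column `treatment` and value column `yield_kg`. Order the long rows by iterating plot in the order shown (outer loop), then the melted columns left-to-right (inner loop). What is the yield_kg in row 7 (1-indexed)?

158

20 rows total (5 × 4). Row 7: index ⌊(7-1)/4⌋ = 1 into plot → B; (7-1) mod 4 = 2 into the melted columns → high_N.
So row 7 is (B, high_N, 158); yield_kg = 158.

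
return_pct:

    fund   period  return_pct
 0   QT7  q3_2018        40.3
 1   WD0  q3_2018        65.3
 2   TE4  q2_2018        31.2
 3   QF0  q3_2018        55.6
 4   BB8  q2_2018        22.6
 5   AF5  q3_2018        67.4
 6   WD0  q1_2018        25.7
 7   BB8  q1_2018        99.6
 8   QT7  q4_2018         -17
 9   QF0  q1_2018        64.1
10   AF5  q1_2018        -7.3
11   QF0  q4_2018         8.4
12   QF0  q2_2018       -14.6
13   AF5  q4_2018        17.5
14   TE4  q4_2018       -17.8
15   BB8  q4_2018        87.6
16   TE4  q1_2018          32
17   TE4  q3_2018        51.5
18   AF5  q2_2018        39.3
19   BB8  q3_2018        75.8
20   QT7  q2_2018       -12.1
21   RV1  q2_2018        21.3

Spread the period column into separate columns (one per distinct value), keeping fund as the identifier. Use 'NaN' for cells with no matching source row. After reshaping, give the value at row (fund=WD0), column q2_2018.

NaN

No long-format row has fund=WD0 and period=q2_2018, so the cell is NaN.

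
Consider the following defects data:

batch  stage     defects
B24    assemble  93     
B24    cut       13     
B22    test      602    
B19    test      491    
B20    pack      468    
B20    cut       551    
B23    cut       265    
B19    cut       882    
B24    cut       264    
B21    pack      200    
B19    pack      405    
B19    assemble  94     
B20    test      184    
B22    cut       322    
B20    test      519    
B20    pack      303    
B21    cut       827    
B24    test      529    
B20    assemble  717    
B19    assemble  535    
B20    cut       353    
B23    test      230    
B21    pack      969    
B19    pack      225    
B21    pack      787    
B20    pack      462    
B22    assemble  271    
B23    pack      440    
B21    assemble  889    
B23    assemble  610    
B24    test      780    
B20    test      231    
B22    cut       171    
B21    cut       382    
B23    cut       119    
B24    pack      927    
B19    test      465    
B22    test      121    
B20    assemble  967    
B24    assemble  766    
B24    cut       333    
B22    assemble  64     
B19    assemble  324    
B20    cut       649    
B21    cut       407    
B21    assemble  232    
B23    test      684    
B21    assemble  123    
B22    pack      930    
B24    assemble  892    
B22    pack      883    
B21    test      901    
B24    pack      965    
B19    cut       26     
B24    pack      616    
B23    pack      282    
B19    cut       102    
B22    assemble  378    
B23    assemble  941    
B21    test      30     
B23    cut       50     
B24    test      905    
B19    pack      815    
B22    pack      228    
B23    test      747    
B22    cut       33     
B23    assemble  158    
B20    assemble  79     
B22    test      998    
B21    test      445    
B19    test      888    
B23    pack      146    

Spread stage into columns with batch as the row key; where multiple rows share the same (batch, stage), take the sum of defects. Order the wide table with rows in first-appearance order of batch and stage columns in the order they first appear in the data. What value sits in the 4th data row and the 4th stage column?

With rows in first-appearance order of batch, row 4 is batch=B20. stage columns in first-appearance order: assemble, cut, test, pack; column 4 is pack.
Long rows with batch=B20, stage=pack: 468 + 303 + 462 = 1233.

1233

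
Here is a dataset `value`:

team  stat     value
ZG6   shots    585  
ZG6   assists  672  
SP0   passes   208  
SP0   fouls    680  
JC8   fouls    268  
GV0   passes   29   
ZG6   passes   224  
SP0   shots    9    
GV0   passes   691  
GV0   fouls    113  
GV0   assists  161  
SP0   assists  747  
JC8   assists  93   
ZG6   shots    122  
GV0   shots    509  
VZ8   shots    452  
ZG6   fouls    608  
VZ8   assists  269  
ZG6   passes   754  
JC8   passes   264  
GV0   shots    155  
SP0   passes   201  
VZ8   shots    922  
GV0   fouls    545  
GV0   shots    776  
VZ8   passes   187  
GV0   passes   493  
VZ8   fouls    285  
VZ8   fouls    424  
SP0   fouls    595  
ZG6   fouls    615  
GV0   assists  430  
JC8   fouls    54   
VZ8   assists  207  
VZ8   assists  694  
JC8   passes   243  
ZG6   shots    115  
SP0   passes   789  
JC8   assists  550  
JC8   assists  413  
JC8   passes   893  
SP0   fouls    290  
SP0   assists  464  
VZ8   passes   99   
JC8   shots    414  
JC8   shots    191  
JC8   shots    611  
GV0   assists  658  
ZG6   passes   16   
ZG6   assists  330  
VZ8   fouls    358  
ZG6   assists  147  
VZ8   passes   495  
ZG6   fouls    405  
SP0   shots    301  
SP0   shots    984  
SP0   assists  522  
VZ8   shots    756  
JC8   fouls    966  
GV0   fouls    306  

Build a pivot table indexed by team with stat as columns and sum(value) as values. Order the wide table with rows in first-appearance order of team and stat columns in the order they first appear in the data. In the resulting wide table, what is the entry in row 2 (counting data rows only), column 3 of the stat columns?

With rows in first-appearance order of team, row 2 is team=SP0. stat columns in first-appearance order: shots, assists, passes, fouls; column 3 is passes.
Long rows with team=SP0, stat=passes: 208 + 201 + 789 = 1198.

1198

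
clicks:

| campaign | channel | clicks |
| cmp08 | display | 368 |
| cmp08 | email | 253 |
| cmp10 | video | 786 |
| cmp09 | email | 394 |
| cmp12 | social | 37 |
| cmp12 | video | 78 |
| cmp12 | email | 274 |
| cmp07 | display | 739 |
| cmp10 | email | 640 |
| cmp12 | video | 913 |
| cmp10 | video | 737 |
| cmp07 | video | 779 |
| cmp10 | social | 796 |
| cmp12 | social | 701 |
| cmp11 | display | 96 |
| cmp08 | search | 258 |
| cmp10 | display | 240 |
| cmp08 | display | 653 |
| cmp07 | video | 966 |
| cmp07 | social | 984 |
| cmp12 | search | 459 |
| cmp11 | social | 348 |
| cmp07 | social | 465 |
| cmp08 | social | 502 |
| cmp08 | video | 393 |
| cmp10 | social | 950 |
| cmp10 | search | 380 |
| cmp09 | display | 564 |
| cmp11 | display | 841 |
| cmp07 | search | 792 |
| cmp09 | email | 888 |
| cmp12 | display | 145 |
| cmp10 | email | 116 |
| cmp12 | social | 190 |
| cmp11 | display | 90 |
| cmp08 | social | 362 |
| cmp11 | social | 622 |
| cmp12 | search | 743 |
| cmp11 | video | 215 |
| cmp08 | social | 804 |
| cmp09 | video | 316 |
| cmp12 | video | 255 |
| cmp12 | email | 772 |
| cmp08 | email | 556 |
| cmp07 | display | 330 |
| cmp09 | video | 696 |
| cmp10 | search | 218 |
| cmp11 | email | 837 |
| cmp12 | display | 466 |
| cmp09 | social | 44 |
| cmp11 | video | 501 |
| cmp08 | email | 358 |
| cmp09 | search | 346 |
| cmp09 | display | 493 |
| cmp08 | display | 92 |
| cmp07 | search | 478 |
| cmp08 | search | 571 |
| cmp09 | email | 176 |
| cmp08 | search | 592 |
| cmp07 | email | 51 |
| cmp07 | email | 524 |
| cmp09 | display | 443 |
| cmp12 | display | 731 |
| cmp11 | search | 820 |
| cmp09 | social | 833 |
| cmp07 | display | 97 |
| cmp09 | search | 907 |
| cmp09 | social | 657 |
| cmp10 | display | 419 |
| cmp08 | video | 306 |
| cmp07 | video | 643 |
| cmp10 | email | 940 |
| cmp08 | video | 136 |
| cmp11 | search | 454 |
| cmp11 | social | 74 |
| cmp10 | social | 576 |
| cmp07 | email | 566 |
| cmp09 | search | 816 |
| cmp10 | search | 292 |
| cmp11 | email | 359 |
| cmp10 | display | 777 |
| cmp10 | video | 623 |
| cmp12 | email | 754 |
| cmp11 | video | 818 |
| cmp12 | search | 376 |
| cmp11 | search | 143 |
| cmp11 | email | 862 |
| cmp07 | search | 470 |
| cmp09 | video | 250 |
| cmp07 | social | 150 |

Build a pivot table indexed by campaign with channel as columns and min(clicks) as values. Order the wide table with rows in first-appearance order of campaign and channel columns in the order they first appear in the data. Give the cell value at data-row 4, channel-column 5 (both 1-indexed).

With rows in first-appearance order of campaign, row 4 is campaign=cmp12. channel columns in first-appearance order: display, email, video, social, search; column 5 is search.
Long rows with campaign=cmp12, channel=search: min(459, 743, 376) = 376.

376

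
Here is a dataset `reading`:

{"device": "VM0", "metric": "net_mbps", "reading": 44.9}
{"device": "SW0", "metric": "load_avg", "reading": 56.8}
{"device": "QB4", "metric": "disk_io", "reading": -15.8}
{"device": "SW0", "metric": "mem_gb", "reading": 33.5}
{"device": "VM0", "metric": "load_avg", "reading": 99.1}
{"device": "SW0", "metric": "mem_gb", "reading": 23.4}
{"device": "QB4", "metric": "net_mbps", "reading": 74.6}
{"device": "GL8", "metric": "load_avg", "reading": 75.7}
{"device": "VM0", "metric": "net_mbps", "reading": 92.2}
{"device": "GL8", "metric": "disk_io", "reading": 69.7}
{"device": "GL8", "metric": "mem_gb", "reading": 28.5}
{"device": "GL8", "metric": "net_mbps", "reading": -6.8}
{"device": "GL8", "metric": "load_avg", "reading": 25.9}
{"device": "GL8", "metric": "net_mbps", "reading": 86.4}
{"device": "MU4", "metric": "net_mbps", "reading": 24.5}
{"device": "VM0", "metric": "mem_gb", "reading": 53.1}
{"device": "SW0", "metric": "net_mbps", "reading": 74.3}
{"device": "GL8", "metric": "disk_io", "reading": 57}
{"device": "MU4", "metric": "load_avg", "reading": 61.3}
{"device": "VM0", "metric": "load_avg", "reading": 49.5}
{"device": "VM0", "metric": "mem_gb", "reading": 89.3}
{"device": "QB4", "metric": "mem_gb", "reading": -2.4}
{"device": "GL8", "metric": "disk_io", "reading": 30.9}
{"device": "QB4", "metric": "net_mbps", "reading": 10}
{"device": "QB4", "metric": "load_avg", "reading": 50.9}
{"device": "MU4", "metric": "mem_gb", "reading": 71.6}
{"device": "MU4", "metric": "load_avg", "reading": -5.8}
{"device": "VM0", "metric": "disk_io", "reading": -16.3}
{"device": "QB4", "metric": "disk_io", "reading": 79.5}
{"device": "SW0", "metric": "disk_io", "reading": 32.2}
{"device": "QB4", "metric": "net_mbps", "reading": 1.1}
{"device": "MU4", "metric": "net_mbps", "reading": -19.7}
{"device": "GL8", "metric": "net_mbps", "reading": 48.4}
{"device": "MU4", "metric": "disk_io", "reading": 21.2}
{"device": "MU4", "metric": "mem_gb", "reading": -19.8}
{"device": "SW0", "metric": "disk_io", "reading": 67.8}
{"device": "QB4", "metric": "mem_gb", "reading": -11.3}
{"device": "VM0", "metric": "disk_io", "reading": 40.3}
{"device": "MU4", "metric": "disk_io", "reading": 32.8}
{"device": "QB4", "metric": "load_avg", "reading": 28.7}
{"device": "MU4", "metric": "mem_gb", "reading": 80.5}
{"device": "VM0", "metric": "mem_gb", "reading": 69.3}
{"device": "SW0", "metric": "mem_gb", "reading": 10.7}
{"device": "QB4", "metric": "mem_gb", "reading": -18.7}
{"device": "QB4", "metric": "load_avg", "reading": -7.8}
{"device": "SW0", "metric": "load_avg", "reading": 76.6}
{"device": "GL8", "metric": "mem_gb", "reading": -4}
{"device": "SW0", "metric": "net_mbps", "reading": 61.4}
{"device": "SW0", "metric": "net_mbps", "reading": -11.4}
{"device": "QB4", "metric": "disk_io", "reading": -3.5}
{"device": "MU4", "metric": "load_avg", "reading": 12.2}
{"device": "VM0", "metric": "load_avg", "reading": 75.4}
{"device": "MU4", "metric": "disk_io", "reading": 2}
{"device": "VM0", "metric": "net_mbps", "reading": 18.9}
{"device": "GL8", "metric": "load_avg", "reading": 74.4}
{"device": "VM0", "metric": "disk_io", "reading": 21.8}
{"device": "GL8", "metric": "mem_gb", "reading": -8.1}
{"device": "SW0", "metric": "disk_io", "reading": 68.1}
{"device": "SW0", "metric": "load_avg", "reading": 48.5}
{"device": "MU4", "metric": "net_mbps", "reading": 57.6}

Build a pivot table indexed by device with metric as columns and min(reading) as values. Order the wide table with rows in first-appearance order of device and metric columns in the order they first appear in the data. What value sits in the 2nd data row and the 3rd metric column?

32.2

With rows in first-appearance order of device, row 2 is device=SW0. metric columns in first-appearance order: net_mbps, load_avg, disk_io, mem_gb; column 3 is disk_io.
Long rows with device=SW0, metric=disk_io: min(32.2, 67.8, 68.1) = 32.2.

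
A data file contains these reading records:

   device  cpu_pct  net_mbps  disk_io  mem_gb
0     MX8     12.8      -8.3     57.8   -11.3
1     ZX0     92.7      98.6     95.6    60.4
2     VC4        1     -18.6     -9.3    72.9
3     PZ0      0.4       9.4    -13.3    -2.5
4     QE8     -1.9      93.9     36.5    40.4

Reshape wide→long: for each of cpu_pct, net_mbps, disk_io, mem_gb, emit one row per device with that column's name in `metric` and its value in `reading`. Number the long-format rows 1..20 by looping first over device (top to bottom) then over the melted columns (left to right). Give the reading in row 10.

-18.6

20 rows total (5 × 4). Row 10: index ⌊(10-1)/4⌋ = 2 into device → VC4; (10-1) mod 4 = 1 into the melted columns → net_mbps.
So row 10 is (VC4, net_mbps, -18.6); reading = -18.6.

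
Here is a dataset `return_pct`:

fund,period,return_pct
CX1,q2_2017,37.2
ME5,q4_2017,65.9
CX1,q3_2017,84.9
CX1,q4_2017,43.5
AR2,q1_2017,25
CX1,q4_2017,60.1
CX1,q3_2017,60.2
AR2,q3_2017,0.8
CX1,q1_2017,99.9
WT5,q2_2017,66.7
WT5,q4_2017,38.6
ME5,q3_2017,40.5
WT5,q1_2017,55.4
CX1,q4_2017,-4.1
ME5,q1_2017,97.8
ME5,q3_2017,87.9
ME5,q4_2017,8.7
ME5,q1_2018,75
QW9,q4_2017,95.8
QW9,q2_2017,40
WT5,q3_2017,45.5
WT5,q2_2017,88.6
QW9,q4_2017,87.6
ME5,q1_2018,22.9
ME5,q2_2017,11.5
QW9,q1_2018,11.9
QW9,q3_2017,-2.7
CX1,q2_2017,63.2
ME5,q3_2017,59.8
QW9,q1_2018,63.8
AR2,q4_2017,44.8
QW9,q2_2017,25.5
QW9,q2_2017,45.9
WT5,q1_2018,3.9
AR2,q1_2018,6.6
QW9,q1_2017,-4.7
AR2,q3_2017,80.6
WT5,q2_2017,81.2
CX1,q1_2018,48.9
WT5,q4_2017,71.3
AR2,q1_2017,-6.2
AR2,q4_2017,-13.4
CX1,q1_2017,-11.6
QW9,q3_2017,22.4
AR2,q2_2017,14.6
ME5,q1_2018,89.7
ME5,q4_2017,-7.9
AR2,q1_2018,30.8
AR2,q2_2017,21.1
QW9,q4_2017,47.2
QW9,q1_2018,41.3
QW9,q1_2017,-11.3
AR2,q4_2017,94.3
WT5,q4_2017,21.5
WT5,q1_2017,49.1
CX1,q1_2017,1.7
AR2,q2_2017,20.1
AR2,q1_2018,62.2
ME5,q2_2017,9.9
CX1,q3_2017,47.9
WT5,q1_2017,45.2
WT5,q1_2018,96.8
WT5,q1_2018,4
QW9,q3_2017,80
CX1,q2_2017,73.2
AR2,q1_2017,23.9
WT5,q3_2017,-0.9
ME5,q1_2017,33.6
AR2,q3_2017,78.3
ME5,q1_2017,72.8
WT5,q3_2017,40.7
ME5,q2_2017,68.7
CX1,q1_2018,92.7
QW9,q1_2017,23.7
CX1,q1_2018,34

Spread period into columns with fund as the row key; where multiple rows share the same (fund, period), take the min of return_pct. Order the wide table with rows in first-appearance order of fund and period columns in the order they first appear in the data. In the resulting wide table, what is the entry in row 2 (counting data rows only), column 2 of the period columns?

-7.9

With rows in first-appearance order of fund, row 2 is fund=ME5. period columns in first-appearance order: q2_2017, q4_2017, q3_2017, q1_2017, q1_2018; column 2 is q4_2017.
Long rows with fund=ME5, period=q4_2017: min(65.9, 8.7, -7.9) = -7.9.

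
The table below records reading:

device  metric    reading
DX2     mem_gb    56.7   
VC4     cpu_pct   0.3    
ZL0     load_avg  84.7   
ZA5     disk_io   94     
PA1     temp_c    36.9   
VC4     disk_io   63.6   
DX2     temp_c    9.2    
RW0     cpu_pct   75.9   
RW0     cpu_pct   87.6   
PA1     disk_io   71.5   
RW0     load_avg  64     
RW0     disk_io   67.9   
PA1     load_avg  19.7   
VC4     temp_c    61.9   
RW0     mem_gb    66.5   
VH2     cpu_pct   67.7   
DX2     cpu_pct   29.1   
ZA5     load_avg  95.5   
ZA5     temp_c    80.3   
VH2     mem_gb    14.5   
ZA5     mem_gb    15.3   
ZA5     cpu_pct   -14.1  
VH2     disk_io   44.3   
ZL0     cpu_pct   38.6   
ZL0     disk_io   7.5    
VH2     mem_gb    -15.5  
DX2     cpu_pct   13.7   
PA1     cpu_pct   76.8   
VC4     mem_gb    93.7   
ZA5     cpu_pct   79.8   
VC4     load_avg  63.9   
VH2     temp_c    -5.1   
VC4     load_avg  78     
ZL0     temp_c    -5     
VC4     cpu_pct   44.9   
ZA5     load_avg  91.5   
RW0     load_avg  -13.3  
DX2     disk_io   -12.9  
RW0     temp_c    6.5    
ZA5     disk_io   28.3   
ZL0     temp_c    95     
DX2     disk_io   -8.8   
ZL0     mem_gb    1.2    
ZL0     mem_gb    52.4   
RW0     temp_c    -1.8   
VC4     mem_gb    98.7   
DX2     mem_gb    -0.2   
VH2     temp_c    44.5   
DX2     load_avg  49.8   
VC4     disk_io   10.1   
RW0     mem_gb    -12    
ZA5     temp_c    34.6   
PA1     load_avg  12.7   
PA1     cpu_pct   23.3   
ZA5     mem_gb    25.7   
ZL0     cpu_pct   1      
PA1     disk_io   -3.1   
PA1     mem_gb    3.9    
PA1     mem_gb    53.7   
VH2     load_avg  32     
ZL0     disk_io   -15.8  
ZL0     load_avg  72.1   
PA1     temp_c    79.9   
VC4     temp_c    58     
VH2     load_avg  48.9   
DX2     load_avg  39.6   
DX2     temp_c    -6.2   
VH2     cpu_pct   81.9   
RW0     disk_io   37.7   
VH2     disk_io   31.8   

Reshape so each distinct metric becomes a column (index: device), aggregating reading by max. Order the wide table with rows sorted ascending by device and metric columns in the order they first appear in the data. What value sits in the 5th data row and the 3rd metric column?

48.9

With rows sorted ascending by device, row 5 is device=VH2. metric columns in first-appearance order: mem_gb, cpu_pct, load_avg, disk_io, temp_c; column 3 is load_avg.
Long rows with device=VH2, metric=load_avg: max(32, 48.9) = 48.9.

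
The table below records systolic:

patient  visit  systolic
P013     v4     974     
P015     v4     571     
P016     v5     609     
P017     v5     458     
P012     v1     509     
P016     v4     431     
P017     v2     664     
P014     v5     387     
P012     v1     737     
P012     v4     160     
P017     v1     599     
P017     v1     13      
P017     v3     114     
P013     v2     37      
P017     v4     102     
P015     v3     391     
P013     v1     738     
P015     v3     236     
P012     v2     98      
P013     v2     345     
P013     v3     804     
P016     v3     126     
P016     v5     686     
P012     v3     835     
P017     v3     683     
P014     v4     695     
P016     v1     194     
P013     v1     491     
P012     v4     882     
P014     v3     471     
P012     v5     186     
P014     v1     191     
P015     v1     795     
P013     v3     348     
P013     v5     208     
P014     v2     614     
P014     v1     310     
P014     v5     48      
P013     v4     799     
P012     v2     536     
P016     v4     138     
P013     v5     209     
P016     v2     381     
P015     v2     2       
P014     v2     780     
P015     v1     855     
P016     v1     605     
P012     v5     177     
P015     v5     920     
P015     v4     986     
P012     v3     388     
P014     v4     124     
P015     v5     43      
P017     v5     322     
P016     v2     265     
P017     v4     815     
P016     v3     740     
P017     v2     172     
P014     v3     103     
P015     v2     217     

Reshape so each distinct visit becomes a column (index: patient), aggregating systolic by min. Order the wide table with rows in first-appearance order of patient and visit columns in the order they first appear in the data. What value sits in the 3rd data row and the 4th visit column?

265

With rows in first-appearance order of patient, row 3 is patient=P016. visit columns in first-appearance order: v4, v5, v1, v2, v3; column 4 is v2.
Long rows with patient=P016, visit=v2: min(381, 265) = 265.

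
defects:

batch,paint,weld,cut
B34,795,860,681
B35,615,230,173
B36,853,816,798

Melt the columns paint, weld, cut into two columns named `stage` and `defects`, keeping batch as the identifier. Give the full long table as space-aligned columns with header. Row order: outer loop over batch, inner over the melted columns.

batch  stage  defects
B34    paint  795    
B34    weld   860    
B34    cut    681    
B35    paint  615    
B35    weld   230    
B35    cut    173    
B36    paint  853    
B36    weld   816    
B36    cut    798    

Each (batch, column) pair becomes one row: 3 × 3 = 9 rows.
For example, (B34, paint) → defects=795.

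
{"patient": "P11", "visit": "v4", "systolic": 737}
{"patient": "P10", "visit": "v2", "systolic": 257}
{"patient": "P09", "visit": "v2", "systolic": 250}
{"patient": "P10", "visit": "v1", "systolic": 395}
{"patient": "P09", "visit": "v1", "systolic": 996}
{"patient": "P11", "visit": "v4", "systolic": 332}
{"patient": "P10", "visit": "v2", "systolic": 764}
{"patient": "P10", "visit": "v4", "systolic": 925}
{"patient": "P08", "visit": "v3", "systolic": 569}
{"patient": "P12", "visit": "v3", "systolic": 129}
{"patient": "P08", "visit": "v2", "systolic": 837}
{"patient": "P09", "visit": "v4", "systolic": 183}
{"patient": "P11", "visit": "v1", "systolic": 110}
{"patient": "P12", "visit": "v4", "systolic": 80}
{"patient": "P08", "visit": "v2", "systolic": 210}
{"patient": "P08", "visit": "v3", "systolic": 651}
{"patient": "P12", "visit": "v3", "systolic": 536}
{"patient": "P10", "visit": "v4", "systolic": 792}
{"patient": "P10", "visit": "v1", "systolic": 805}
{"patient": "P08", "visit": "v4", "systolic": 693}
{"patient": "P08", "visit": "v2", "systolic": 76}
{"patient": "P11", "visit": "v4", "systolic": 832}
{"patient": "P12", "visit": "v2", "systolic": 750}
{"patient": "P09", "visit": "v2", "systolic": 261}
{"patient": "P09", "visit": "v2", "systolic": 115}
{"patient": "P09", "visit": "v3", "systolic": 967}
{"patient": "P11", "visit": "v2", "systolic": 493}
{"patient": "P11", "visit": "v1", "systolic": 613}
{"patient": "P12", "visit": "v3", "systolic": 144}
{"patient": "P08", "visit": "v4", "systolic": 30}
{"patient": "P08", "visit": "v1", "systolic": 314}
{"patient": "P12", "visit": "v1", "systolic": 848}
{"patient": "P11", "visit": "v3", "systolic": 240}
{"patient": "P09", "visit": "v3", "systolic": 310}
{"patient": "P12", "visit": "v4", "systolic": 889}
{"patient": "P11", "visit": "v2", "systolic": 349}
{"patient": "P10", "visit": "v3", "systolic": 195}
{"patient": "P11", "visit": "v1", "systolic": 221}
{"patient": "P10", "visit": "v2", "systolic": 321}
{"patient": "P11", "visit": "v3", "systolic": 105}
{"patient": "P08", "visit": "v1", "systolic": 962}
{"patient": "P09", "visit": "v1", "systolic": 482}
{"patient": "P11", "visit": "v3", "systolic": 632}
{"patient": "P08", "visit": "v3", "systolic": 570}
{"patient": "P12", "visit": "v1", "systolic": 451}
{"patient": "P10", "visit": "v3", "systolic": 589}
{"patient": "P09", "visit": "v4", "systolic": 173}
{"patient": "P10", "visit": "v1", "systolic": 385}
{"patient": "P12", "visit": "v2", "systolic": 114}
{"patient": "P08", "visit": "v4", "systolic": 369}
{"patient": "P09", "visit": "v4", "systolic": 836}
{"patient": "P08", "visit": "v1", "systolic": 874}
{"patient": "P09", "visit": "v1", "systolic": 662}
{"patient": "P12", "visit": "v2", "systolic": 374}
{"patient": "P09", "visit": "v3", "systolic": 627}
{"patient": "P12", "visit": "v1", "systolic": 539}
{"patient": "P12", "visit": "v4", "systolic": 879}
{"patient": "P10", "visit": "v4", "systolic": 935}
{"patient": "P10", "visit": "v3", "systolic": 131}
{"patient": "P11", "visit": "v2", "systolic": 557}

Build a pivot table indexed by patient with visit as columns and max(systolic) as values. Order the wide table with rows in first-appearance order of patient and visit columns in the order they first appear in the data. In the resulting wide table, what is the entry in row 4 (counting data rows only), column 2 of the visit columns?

With rows in first-appearance order of patient, row 4 is patient=P08. visit columns in first-appearance order: v4, v2, v1, v3; column 2 is v2.
Long rows with patient=P08, visit=v2: max(837, 210, 76) = 837.

837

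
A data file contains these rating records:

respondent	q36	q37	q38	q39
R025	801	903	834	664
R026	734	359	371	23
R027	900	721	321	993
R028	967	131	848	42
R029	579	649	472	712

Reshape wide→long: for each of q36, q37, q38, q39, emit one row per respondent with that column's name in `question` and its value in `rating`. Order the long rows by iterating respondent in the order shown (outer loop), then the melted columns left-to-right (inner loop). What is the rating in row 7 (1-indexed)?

371

20 rows total (5 × 4). Row 7: index ⌊(7-1)/4⌋ = 1 into respondent → R026; (7-1) mod 4 = 2 into the melted columns → q38.
So row 7 is (R026, q38, 371); rating = 371.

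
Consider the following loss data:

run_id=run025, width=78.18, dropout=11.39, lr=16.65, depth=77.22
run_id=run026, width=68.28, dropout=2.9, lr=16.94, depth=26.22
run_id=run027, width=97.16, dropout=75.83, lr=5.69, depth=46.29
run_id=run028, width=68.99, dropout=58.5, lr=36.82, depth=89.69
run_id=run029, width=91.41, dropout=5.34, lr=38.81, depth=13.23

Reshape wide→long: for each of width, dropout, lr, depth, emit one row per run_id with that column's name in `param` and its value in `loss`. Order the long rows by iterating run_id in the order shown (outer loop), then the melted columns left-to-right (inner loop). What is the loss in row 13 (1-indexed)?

20 rows total (5 × 4). Row 13: index ⌊(13-1)/4⌋ = 3 into run_id → run028; (13-1) mod 4 = 0 into the melted columns → width.
So row 13 is (run028, width, 68.99); loss = 68.99.

68.99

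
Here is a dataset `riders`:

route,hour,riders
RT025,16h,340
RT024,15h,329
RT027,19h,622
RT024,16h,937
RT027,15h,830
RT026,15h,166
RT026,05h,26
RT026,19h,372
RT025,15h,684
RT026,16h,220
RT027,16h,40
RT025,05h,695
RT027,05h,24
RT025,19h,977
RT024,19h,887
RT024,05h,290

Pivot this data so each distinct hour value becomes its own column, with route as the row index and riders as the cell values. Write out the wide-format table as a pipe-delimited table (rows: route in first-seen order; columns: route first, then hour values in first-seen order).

| route | 16h | 15h | 19h | 05h |
| RT025 | 340 | 684 | 977 | 695 |
| RT024 | 937 | 329 | 887 | 290 |
| RT027 | 40 | 830 | 622 | 24 |
| RT026 | 220 | 166 | 372 | 26 |

Columns: route plus the 4 distinct hour values (16h, 15h, 19h, 05h).
For example, row RT025 column 16h takes riders=340 from the long row (RT025, 16h).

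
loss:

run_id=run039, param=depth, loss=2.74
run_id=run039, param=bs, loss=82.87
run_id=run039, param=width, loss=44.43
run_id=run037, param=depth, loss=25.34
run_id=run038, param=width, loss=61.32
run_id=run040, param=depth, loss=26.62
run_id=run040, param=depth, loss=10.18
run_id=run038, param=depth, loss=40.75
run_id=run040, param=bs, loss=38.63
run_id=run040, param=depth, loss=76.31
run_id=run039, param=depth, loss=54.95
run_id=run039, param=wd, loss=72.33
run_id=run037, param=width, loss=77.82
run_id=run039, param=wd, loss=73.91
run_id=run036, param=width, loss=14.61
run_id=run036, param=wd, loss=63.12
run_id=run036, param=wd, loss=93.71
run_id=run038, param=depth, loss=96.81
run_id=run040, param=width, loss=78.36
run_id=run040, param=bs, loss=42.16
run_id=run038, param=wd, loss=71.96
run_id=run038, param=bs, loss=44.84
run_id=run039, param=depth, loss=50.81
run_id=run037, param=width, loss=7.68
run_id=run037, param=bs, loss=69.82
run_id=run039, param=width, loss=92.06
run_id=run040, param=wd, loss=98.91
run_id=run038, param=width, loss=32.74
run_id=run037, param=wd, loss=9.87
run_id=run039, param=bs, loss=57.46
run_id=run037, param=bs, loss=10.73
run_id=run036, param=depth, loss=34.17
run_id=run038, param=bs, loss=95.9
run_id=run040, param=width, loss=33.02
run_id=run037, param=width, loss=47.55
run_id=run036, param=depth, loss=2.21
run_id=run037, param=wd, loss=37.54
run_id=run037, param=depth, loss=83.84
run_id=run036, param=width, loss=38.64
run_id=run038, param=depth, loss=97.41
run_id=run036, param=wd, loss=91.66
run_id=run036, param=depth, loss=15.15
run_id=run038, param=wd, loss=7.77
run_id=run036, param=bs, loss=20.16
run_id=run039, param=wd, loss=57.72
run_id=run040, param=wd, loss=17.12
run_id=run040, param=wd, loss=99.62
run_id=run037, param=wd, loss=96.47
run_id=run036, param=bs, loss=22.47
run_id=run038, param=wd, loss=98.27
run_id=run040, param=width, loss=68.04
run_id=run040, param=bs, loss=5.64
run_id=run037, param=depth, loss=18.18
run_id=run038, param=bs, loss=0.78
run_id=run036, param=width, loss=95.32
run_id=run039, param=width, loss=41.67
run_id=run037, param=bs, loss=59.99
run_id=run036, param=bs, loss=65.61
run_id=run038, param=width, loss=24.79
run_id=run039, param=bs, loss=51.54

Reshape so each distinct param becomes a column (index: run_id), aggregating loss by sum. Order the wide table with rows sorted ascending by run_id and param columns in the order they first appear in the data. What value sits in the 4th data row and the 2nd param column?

With rows sorted ascending by run_id, row 4 is run_id=run039. param columns in first-appearance order: depth, bs, width, wd; column 2 is bs.
Long rows with run_id=run039, param=bs: 82.87 + 57.46 + 51.54 = 191.87.

191.87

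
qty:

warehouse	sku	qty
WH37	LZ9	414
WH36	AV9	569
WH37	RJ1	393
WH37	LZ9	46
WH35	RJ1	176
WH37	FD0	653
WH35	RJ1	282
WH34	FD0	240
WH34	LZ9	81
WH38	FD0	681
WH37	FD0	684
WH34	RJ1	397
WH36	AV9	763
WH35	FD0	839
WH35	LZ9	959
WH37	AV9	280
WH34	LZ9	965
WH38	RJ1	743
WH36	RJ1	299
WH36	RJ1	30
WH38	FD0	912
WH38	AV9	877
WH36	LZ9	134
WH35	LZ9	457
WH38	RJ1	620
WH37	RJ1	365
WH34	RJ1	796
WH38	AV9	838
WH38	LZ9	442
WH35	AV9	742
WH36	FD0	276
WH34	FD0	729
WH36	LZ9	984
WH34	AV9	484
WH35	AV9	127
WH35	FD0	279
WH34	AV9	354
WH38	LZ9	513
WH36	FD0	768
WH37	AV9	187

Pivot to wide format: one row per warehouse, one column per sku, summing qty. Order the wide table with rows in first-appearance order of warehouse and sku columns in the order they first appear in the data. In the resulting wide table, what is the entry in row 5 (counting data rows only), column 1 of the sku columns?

955

With rows in first-appearance order of warehouse, row 5 is warehouse=WH38. sku columns in first-appearance order: LZ9, AV9, RJ1, FD0; column 1 is LZ9.
Long rows with warehouse=WH38, sku=LZ9: 442 + 513 = 955.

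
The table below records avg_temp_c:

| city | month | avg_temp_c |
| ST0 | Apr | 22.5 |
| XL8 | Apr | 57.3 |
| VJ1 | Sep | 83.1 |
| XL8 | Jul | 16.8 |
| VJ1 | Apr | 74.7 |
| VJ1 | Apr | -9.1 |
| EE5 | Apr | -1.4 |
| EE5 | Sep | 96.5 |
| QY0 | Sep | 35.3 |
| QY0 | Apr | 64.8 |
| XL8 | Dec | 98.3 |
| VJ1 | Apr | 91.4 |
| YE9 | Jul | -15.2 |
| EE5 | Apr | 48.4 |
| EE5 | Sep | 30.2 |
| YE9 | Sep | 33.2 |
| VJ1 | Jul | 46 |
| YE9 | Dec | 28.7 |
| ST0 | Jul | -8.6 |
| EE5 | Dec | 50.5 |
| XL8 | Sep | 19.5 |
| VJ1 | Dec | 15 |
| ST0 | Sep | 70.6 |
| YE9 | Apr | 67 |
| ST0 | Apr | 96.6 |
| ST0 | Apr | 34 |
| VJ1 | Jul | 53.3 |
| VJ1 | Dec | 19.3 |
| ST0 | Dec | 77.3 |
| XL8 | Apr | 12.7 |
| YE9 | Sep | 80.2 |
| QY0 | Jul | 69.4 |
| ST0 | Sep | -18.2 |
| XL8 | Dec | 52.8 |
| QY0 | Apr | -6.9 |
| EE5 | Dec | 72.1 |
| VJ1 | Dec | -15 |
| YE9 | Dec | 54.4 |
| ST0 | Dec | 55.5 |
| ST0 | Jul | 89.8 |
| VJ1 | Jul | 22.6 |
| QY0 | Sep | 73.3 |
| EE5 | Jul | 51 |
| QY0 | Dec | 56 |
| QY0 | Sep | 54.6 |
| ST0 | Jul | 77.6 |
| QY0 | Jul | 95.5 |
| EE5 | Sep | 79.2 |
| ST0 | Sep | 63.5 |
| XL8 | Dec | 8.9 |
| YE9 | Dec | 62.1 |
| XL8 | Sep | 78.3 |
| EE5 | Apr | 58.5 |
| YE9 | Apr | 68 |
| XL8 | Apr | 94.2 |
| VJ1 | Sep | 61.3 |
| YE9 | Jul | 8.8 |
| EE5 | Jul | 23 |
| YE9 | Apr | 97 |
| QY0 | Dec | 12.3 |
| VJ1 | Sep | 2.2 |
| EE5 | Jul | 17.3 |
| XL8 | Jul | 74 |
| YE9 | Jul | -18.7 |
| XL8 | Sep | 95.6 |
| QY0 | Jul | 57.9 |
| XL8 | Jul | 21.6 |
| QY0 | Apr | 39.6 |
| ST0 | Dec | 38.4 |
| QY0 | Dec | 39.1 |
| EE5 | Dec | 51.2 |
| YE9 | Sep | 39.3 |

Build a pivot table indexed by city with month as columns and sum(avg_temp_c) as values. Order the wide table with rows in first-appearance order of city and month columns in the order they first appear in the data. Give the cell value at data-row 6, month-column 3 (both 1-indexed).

-25.1

With rows in first-appearance order of city, row 6 is city=YE9. month columns in first-appearance order: Apr, Sep, Jul, Dec; column 3 is Jul.
Long rows with city=YE9, month=Jul: -15.2 + 8.8 + -18.7 = -25.1.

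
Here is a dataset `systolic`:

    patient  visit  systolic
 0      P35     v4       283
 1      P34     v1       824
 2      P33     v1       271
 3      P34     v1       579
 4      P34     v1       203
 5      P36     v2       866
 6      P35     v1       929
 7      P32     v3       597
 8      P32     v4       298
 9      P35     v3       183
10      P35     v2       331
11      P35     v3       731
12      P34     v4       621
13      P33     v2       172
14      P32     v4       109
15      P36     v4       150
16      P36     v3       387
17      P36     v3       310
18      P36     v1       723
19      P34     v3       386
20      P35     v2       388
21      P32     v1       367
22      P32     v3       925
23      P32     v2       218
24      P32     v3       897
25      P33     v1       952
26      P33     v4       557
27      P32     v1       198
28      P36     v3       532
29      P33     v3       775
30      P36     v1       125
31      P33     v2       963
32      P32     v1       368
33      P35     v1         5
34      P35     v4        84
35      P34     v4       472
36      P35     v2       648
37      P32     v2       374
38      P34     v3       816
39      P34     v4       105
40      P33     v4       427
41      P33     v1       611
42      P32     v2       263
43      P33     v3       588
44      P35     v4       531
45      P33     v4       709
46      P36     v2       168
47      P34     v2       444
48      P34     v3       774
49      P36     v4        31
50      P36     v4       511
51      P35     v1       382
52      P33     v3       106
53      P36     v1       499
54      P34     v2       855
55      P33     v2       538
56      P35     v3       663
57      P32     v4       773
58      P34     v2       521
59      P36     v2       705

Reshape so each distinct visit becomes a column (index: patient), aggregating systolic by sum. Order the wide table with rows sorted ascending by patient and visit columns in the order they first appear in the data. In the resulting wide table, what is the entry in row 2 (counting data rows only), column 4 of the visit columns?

1469

With rows sorted ascending by patient, row 2 is patient=P33. visit columns in first-appearance order: v4, v1, v2, v3; column 4 is v3.
Long rows with patient=P33, visit=v3: 775 + 588 + 106 = 1469.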